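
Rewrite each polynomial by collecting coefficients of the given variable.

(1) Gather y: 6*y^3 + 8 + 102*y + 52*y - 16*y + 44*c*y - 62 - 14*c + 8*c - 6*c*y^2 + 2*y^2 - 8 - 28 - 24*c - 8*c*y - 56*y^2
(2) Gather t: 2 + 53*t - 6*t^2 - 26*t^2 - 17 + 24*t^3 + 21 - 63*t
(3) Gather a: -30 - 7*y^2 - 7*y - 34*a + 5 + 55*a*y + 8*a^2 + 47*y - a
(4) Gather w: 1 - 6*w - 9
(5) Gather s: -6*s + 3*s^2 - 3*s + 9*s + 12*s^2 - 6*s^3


(1) = -30*c + 6*y^3 + y^2*(-6*c - 54) + y*(36*c + 138) - 90
(2) = 24*t^3 - 32*t^2 - 10*t + 6
(3) = 8*a^2 + a*(55*y - 35) - 7*y^2 + 40*y - 25
(4) = -6*w - 8
(5) = -6*s^3 + 15*s^2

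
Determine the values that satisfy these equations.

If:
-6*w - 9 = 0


Then:
w = -3/2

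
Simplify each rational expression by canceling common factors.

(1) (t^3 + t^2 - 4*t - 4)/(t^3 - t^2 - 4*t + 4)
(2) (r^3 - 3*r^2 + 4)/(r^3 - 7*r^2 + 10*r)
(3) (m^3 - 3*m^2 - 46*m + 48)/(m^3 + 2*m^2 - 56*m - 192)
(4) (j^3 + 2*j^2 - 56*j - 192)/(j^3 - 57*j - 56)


(1) = (t + 1)/(t - 1)
(2) = (r^2 - r - 2)/(r^2 - 5*r)
(3) = (m - 1)/(m + 4)
(4) = (j^2 + 10*j + 24)/(j^2 + 8*j + 7)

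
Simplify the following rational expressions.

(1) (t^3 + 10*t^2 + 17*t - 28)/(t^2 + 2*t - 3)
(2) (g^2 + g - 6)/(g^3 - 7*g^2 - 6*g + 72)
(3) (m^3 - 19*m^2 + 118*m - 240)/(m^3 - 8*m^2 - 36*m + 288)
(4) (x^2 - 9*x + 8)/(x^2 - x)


(1) = (t^2 + 11*t + 28)/(t + 3)
(2) = (g - 2)/(g^2 - 10*g + 24)
(3) = (m - 5)/(m + 6)
(4) = (x - 8)/x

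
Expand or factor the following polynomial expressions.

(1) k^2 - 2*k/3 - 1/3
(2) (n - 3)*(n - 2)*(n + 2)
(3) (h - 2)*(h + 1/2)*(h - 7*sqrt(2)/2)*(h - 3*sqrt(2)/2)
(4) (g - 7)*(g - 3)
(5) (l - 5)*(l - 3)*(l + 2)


(1) = (k - 1)*(k + 1/3)
(2) = n^3 - 3*n^2 - 4*n + 12
(3) = h^4 - 5*sqrt(2)*h^3 - 3*h^3/2 + 19*h^2/2 + 15*sqrt(2)*h^2/2 - 63*h/4 + 5*sqrt(2)*h - 21/2
(4) = g^2 - 10*g + 21
(5) = l^3 - 6*l^2 - l + 30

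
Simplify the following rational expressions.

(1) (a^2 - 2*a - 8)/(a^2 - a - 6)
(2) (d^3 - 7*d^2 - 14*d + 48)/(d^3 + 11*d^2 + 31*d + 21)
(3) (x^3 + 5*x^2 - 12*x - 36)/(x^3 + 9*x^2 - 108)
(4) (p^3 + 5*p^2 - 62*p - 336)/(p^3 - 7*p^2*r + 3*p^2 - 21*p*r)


(1) = (a - 4)/(a - 3)
(2) = (d^2 - 10*d + 16)/(d^2 + 8*d + 7)
(3) = (x + 2)/(x + 6)
(4) = (p^3 + 5*p^2 - 62*p - 336)/(p^3 - 7*p^2*r + 3*p^2 - 21*p*r)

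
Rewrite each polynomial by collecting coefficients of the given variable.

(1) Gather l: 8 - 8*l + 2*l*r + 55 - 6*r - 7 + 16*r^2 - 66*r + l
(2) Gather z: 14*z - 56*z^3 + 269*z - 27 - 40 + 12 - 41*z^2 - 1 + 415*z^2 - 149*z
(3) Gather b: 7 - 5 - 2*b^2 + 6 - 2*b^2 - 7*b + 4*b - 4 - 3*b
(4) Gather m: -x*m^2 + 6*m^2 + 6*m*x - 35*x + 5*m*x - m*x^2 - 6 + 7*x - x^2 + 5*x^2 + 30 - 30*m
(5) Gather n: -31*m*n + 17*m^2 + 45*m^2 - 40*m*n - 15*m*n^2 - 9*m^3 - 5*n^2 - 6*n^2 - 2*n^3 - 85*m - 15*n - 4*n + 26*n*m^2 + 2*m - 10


(1) = l*(2*r - 7) + 16*r^2 - 72*r + 56
(2) = -56*z^3 + 374*z^2 + 134*z - 56
(3) = -4*b^2 - 6*b + 4
(4) = m^2*(6 - x) + m*(-x^2 + 11*x - 30) + 4*x^2 - 28*x + 24
(5) = -9*m^3 + 62*m^2 - 83*m - 2*n^3 + n^2*(-15*m - 11) + n*(26*m^2 - 71*m - 19) - 10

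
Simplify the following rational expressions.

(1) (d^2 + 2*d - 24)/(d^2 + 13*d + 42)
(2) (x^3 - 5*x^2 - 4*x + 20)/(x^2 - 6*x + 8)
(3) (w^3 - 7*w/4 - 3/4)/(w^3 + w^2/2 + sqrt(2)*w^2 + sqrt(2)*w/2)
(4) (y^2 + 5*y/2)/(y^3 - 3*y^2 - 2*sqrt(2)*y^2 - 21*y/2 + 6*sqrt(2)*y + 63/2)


(1) = (d - 4)/(d + 7)
(2) = (x^2 - 3*x - 10)/(x - 4)
(3) = (8*w^2 - 4*w - 12)/(8*w^2 + 8*sqrt(2)*w)
(4) = (4*y^2 + 10*y)/(4*y^3 + y^2*(-12 - 8*sqrt(2)) + y*(-42 + 24*sqrt(2)) + 126)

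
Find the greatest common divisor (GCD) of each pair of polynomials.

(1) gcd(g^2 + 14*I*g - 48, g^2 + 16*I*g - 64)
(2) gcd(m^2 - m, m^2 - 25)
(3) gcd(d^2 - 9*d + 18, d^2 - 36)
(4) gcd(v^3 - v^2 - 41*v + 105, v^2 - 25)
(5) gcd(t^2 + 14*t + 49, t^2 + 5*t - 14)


(1) = gcd((g + 6*I)*(g + 8*I), (g + 8*I)^2) = g + 8*I
(2) = gcd(m*(m - 1), (m - 5)*(m + 5)) = 1
(3) = gcd((d - 6)*(d - 3), (d - 6)*(d + 6)) = d - 6
(4) = v - 5
(5) = gcd((t + 7)^2, (t - 2)*(t + 7)) = t + 7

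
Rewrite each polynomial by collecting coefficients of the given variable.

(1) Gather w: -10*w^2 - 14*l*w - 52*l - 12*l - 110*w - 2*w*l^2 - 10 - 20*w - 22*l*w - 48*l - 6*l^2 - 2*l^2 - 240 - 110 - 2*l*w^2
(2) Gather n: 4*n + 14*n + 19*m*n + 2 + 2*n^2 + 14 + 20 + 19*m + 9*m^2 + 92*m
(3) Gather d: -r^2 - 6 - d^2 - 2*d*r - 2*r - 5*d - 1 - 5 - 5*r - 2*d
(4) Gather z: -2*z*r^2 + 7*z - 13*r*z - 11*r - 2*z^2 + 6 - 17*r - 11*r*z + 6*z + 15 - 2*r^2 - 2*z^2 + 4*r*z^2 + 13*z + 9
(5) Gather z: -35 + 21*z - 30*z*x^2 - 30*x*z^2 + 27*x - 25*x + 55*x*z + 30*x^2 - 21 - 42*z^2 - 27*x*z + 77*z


(1) = -8*l^2 - 112*l + w^2*(-2*l - 10) + w*(-2*l^2 - 36*l - 130) - 360
(2) = 9*m^2 + 111*m + 2*n^2 + n*(19*m + 18) + 36
(3) = -d^2 + d*(-2*r - 7) - r^2 - 7*r - 12
(4) = -2*r^2 - 28*r + z^2*(4*r - 4) + z*(-2*r^2 - 24*r + 26) + 30
(5) = 30*x^2 + 2*x + z^2*(-30*x - 42) + z*(-30*x^2 + 28*x + 98) - 56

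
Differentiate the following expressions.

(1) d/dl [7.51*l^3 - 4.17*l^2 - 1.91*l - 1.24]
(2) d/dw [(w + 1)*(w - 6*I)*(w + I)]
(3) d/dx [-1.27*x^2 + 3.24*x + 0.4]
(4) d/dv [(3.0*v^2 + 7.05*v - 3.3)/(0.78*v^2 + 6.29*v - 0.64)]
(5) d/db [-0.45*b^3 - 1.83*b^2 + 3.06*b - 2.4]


(1) = 22.53*l^2 - 8.34*l - 1.91
(2) = 3*w^2 + w*(2 - 10*I) + 6 - 5*I
(3) = 3.24 - 2.54*x
(4) = (13.371*v^2 + 1.308*v + 16.245)/(0.6084*v^4 + 9.8124*v^3 + 38.5657*v^2 - 8.0512*v + 0.4096)
(5) = -1.35*b^2 - 3.66*b + 3.06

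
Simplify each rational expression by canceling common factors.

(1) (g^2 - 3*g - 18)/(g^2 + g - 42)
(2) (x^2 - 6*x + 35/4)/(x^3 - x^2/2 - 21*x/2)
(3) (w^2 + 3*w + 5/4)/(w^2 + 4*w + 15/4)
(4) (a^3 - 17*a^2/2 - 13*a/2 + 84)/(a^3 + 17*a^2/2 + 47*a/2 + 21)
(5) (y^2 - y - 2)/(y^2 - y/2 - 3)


(1) = (g + 3)/(g + 7)
(2) = (2*x - 5)/(2*x^2 + 6*x)
(3) = (2*w + 1)/(2*w + 3)
(4) = (2*a^2 - 23*a + 56)/(2*a^2 + 11*a + 14)
(5) = (2*y + 2)/(2*y + 3)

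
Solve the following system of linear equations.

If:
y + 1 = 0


Then:
y = -1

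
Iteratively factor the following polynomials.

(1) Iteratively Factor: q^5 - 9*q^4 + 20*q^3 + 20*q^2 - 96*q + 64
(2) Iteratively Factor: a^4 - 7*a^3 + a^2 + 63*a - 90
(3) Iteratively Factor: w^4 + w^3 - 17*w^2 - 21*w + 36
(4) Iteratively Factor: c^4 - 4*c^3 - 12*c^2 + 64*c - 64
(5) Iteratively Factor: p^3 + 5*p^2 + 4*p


(1) = (q - 1)*(q^4 - 8*q^3 + 12*q^2 + 32*q - 64) = (q - 4)*(q - 1)*(q^3 - 4*q^2 - 4*q + 16) = (q - 4)*(q - 2)*(q - 1)*(q^2 - 2*q - 8) = (q - 4)^2*(q - 2)*(q - 1)*(q + 2)
(2) = (a - 2)*(a^3 - 5*a^2 - 9*a + 45) = (a - 5)*(a - 2)*(a^2 - 9) = (a - 5)*(a - 2)*(a + 3)*(a - 3)
(3) = (w + 3)*(w^3 - 2*w^2 - 11*w + 12) = (w - 4)*(w + 3)*(w^2 + 2*w - 3) = (w - 4)*(w + 3)^2*(w - 1)
(4) = (c - 2)*(c^3 - 2*c^2 - 16*c + 32) = (c - 4)*(c - 2)*(c^2 + 2*c - 8) = (c - 4)*(c - 2)*(c + 4)*(c - 2)
(5) = (p + 4)*(p^2 + p) = p*(p + 4)*(p + 1)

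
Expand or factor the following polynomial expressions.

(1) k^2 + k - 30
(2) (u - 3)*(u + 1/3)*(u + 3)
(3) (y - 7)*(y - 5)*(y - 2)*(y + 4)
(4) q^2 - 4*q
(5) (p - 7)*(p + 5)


(1) = (k - 5)*(k + 6)
(2) = u^3 + u^2/3 - 9*u - 3
(3) = y^4 - 10*y^3 + 3*y^2 + 166*y - 280
(4) = q*(q - 4)
(5) = p^2 - 2*p - 35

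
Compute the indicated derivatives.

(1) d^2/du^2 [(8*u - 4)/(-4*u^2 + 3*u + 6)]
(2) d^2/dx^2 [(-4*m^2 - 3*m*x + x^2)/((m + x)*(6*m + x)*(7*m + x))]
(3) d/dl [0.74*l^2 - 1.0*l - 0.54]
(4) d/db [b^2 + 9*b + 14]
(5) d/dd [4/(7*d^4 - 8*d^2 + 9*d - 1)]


(1) = 8*((2*u - 1)*(8*u - 3)^2 + 2*(12*u - 5)*(-4*u^2 + 3*u + 6))/(-4*u^2 + 3*u + 6)^3
(2) = 2*(-1054*m^3 - 282*m^2*x - 12*m*x^2 + x^3)/(74088*m^6 + 68796*m^5*x + 26586*m^4*x^2 + 5473*m^3*x^3 + 633*m^2*x^4 + 39*m*x^5 + x^6)
(3) = 1.48*l - 1.0
(4) = 2*b + 9
(5) = 4*(-28*d^3 + 16*d - 9)/(7*d^4 - 8*d^2 + 9*d - 1)^2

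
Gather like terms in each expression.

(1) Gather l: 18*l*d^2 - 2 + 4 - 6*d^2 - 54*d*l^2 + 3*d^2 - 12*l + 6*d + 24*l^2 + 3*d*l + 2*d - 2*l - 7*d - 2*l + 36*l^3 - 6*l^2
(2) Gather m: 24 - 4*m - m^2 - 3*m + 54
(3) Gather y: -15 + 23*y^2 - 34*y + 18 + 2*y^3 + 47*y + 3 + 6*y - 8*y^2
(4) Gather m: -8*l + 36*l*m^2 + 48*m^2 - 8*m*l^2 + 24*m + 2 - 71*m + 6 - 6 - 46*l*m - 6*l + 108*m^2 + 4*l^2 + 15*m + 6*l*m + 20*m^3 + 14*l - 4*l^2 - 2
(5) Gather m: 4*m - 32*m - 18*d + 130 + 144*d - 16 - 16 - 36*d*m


(1) = -3*d^2 + d + 36*l^3 + l^2*(18 - 54*d) + l*(18*d^2 + 3*d - 16) + 2
(2) = -m^2 - 7*m + 78
(3) = 2*y^3 + 15*y^2 + 19*y + 6
(4) = 20*m^3 + m^2*(36*l + 156) + m*(-8*l^2 - 40*l - 32)
(5) = 126*d + m*(-36*d - 28) + 98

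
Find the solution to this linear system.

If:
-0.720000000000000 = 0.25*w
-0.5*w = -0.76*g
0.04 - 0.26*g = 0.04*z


Then:
g = -1.89
w = -2.88
z = 13.32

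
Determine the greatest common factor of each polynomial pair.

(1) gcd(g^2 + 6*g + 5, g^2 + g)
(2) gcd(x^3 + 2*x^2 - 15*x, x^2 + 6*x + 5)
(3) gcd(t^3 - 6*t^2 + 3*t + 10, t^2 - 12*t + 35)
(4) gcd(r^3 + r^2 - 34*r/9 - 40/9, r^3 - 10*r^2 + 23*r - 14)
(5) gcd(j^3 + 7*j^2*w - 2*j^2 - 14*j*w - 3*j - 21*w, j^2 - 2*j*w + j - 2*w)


(1) = gcd((g + 1)*(g + 5), g*(g + 1)) = g + 1
(2) = x + 5
(3) = t - 5
(4) = gcd((r - 2)*(r + 4/3)*(r + 5/3), (r - 7)*(r - 2)*(r - 1)) = r - 2
(5) = gcd((j - 3)*(j + 1)*(j + 7*w), (j + 1)*(j - 2*w)) = j + 1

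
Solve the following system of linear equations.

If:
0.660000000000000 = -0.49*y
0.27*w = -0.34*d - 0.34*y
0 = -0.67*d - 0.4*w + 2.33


Then:
d = 9.93
w = -10.81
y = -1.35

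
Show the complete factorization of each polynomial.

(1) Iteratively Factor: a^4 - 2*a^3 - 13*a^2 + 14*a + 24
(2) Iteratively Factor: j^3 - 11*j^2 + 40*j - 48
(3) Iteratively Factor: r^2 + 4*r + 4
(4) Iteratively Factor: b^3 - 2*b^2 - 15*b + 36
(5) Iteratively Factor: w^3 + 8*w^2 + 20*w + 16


(1) = (a + 3)*(a^3 - 5*a^2 + 2*a + 8) = (a + 1)*(a + 3)*(a^2 - 6*a + 8) = (a - 2)*(a + 1)*(a + 3)*(a - 4)
(2) = (j - 4)*(j^2 - 7*j + 12) = (j - 4)*(j - 3)*(j - 4)
(3) = (r + 2)*(r + 2)
(4) = (b - 3)*(b^2 + b - 12) = (b - 3)*(b + 4)*(b - 3)
(5) = (w + 2)*(w^2 + 6*w + 8) = (w + 2)^2*(w + 4)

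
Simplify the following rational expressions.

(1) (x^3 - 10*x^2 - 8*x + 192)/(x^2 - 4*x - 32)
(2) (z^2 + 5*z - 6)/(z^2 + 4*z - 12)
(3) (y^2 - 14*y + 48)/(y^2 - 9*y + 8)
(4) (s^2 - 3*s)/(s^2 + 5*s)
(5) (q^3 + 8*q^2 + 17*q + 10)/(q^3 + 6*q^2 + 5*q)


(1) = x - 6
(2) = (z - 1)/(z - 2)
(3) = (y - 6)/(y - 1)
(4) = (s - 3)/(s + 5)
(5) = (q + 2)/q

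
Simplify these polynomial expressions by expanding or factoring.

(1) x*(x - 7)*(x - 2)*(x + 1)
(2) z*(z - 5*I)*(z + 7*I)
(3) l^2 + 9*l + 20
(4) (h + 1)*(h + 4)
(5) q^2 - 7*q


(1) = x^4 - 8*x^3 + 5*x^2 + 14*x
(2) = z^3 + 2*I*z^2 + 35*z
(3) = (l + 4)*(l + 5)
(4) = h^2 + 5*h + 4
(5) = q*(q - 7)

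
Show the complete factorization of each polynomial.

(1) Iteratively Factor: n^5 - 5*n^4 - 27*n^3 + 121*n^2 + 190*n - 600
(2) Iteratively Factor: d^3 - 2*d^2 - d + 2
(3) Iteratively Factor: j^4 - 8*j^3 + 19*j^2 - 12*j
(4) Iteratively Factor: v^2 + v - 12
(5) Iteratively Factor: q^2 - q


(1) = (n - 5)*(n^4 - 27*n^2 - 14*n + 120) = (n - 5)*(n + 4)*(n^3 - 4*n^2 - 11*n + 30) = (n - 5)*(n + 3)*(n + 4)*(n^2 - 7*n + 10) = (n - 5)*(n - 2)*(n + 3)*(n + 4)*(n - 5)
(2) = (d + 1)*(d^2 - 3*d + 2) = (d - 2)*(d + 1)*(d - 1)
(3) = (j - 3)*(j^3 - 5*j^2 + 4*j) = (j - 4)*(j - 3)*(j^2 - j) = (j - 4)*(j - 3)*(j - 1)*(j)
(4) = (v - 3)*(v + 4)
(5) = (q)*(q - 1)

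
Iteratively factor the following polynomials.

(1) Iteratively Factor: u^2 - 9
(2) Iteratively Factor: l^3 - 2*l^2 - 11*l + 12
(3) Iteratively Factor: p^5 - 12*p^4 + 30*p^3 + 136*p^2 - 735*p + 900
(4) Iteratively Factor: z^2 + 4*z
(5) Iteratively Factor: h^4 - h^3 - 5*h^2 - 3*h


(1) = (u + 3)*(u - 3)
(2) = (l - 1)*(l^2 - l - 12) = (l - 1)*(l + 3)*(l - 4)
(3) = (p + 4)*(p^4 - 16*p^3 + 94*p^2 - 240*p + 225) = (p - 3)*(p + 4)*(p^3 - 13*p^2 + 55*p - 75) = (p - 3)^2*(p + 4)*(p^2 - 10*p + 25) = (p - 5)*(p - 3)^2*(p + 4)*(p - 5)
(4) = (z + 4)*(z)
(5) = (h)*(h^3 - h^2 - 5*h - 3) = h*(h - 3)*(h^2 + 2*h + 1) = h*(h - 3)*(h + 1)*(h + 1)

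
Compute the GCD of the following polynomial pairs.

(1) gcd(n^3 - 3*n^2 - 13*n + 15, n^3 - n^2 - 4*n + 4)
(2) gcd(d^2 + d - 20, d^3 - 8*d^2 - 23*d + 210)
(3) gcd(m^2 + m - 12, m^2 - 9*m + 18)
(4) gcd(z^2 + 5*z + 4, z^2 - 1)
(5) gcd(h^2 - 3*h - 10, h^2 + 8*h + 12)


(1) = gcd((n - 5)*(n - 1)*(n + 3), (n - 2)*(n - 1)*(n + 2)) = n - 1
(2) = gcd((d - 4)*(d + 5), (d - 7)*(d - 6)*(d + 5)) = d + 5
(3) = gcd((m - 3)*(m + 4), (m - 6)*(m - 3)) = m - 3
(4) = z + 1
(5) = gcd((h - 5)*(h + 2), (h + 2)*(h + 6)) = h + 2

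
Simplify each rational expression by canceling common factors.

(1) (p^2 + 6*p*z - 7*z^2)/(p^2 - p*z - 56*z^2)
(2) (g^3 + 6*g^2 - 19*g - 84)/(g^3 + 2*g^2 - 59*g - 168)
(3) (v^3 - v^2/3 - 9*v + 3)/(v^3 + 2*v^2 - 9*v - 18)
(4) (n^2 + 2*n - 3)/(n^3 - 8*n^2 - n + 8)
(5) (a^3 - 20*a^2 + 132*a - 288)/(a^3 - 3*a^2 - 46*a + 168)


(1) = (-p + z)/(-p + 8*z)
(2) = (g - 4)/(g - 8)
(3) = (3*v - 1)/(3*v + 6)
(4) = (n + 3)/(n^2 - 7*n - 8)
(5) = (a^2 - 14*a + 48)/(a^2 + 3*a - 28)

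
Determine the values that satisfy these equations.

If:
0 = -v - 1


Then:
v = -1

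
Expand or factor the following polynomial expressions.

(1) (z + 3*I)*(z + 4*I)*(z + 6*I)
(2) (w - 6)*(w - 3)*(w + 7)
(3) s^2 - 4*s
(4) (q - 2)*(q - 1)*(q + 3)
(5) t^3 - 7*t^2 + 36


(1) = z^3 + 13*I*z^2 - 54*z - 72*I
(2) = w^3 - 2*w^2 - 45*w + 126
(3) = s*(s - 4)
(4) = q^3 - 7*q + 6
(5) = (t - 6)*(t - 3)*(t + 2)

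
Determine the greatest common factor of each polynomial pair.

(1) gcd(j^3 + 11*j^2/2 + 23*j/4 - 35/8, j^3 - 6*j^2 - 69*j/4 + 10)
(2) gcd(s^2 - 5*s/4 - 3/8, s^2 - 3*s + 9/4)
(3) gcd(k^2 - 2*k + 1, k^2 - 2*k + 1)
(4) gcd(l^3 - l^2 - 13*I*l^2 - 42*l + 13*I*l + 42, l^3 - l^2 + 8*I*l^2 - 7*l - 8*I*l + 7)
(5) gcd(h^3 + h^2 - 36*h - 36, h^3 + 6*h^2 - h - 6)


(1) = gcd((j - 1/2)*(j + 5/2)*(j + 7/2), (j - 8)*(j - 1/2)*(j + 5/2)) = j^2 + 2*j - 5/4
(2) = s - 3/2
(3) = k^2 - 2*k + 1
(4) = gcd((l - 1)*(l - 7*I)*(l - 6*I), (l - 1)*(l + I)*(l + 7*I)) = l - 1
(5) = h^2 + 7*h + 6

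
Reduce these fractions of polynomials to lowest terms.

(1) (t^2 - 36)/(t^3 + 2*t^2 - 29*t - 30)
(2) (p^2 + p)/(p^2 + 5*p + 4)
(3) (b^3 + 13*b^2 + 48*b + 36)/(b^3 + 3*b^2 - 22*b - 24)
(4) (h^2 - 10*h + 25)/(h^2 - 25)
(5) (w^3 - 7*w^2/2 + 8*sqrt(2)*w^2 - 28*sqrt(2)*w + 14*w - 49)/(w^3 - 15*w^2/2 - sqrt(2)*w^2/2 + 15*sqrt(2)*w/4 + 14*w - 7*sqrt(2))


(1) = (t - 6)/(t^2 - 4*t - 5)
(2) = p/(p + 4)
(3) = (b + 6)/(b - 4)
(4) = (h - 5)/(h + 5)
(5) = (8*w^2 + 64*sqrt(2)*w + 112)/(8*w^2 + w*(-32 - 4*sqrt(2)) + 16*sqrt(2))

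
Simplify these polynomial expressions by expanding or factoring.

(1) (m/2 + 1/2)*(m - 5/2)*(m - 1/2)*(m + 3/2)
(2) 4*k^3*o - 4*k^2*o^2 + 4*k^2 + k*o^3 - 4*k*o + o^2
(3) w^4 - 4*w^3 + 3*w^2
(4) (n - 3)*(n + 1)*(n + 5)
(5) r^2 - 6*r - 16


(1) = m^4/2 - m^3/4 - 19*m^2/8 - 11*m/16 + 15/16
(2) = (-2*k + o)^2*(k*o + 1)
(3) = w^2*(w - 3)*(w - 1)
(4) = n^3 + 3*n^2 - 13*n - 15
(5) = (r - 8)*(r + 2)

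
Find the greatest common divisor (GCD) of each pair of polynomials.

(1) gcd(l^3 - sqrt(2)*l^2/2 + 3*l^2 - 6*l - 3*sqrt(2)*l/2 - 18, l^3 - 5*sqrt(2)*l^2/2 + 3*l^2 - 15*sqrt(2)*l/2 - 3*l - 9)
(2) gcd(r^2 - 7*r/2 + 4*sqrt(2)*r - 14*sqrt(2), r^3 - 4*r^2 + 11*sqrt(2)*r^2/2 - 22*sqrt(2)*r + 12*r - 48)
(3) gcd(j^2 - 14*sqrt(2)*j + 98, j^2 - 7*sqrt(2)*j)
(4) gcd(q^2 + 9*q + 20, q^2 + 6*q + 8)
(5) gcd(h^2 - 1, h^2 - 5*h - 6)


(1) = l + 3
(2) = r + 4*sqrt(2)
(3) = j - 7*sqrt(2)
(4) = q + 4
(5) = h + 1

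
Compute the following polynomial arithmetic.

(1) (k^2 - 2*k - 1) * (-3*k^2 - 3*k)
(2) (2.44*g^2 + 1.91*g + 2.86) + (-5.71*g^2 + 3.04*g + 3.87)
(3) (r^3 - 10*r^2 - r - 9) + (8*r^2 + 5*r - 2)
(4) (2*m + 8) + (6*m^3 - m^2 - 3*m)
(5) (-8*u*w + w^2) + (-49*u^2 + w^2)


(1) = -3*k^4 + 3*k^3 + 9*k^2 + 3*k
(2) = -3.27*g^2 + 4.95*g + 6.73
(3) = r^3 - 2*r^2 + 4*r - 11
(4) = 6*m^3 - m^2 - m + 8
(5) = -49*u^2 - 8*u*w + 2*w^2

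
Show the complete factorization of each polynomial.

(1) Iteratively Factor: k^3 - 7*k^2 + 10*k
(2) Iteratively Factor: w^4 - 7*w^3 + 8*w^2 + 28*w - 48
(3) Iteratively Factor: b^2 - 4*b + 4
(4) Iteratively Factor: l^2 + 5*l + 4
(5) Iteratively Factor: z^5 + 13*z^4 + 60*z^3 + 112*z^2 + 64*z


(1) = (k - 5)*(k^2 - 2*k) = k*(k - 5)*(k - 2)
(2) = (w - 2)*(w^3 - 5*w^2 - 2*w + 24) = (w - 4)*(w - 2)*(w^2 - w - 6) = (w - 4)*(w - 3)*(w - 2)*(w + 2)
(3) = (b - 2)*(b - 2)
(4) = (l + 4)*(l + 1)
(5) = (z + 4)*(z^4 + 9*z^3 + 24*z^2 + 16*z) = z*(z + 4)*(z^3 + 9*z^2 + 24*z + 16) = z*(z + 4)^2*(z^2 + 5*z + 4) = z*(z + 4)^3*(z + 1)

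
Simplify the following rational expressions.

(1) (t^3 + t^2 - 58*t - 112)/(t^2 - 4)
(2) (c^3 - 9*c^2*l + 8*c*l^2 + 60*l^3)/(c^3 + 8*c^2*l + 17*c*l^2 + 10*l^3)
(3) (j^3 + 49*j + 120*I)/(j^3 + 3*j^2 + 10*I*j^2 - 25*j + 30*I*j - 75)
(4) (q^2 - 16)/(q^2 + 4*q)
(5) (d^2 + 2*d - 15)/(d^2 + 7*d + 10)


(1) = (t^2 - t - 56)/(t - 2)
(2) = (c^2 - 11*c*l + 30*l^2)/(c^2 + 6*c*l + 5*l^2)
(3) = (j^2 - 5*I*j + 24)/(j^2 + j*(3 + 5*I) + 15*I)
(4) = (q - 4)/q
(5) = (d - 3)/(d + 2)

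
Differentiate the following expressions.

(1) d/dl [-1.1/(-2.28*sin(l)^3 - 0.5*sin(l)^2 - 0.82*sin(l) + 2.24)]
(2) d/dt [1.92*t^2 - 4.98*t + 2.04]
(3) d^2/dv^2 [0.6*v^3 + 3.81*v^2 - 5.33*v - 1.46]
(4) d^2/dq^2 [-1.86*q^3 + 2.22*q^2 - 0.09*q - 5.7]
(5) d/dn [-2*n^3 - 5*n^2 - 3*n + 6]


(1) = (-1.1*sin(l) + 3.762*cos(2*l) - 4.664)*cos(l)/(2.28*sin(l)^3 + 0.5*sin(l)^2 + 0.82*sin(l) - 2.24)^2
(2) = 3.84*t - 4.98
(3) = 3.6*v + 7.62
(4) = 4.44 - 11.16*q
(5) = -6*n^2 - 10*n - 3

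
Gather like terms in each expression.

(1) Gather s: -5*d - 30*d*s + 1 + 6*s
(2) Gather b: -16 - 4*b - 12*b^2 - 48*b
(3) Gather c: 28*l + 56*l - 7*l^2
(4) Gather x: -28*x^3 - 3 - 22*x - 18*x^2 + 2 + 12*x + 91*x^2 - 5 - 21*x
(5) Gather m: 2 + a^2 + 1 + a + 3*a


(1) = -5*d + s*(6 - 30*d) + 1
(2) = -12*b^2 - 52*b - 16
(3) = -7*l^2 + 84*l
(4) = -28*x^3 + 73*x^2 - 31*x - 6
(5) = a^2 + 4*a + 3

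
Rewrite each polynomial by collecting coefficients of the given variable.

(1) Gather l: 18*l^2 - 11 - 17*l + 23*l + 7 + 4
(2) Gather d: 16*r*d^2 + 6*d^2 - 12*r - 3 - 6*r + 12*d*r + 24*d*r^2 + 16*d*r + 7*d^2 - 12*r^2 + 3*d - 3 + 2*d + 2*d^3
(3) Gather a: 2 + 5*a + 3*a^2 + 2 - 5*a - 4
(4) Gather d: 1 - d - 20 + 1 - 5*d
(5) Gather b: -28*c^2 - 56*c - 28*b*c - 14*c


(1) = 18*l^2 + 6*l
(2) = 2*d^3 + d^2*(16*r + 13) + d*(24*r^2 + 28*r + 5) - 12*r^2 - 18*r - 6
(3) = 3*a^2
(4) = -6*d - 18
(5) = -28*b*c - 28*c^2 - 70*c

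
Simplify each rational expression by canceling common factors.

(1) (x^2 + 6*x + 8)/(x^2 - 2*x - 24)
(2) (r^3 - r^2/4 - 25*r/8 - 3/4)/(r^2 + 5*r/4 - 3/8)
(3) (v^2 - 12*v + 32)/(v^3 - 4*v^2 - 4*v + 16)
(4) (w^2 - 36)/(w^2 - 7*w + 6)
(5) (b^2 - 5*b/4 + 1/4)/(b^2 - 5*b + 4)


(1) = (x + 2)/(x - 6)
(2) = (4*r^2 - 7*r - 2)/(4*r - 1)
(3) = (v - 8)/(v^2 - 4)
(4) = (w + 6)/(w - 1)
(5) = (4*b - 1)/(4*b - 16)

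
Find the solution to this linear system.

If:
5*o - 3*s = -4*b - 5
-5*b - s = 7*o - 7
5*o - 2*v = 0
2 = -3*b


Then:
b = -2/3
o = 43/39
s = 34/13
v = 215/78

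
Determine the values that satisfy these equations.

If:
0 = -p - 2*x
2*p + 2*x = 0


Then:
p = 0
x = 0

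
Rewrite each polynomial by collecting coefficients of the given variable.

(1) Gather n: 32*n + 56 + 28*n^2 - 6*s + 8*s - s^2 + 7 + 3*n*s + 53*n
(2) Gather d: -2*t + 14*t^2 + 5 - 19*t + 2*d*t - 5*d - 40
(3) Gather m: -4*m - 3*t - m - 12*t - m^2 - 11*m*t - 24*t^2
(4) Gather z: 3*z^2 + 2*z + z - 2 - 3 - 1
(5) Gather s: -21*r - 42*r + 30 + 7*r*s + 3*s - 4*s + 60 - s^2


(1) = 28*n^2 + n*(3*s + 85) - s^2 + 2*s + 63
(2) = d*(2*t - 5) + 14*t^2 - 21*t - 35
(3) = -m^2 + m*(-11*t - 5) - 24*t^2 - 15*t
(4) = 3*z^2 + 3*z - 6
(5) = -63*r - s^2 + s*(7*r - 1) + 90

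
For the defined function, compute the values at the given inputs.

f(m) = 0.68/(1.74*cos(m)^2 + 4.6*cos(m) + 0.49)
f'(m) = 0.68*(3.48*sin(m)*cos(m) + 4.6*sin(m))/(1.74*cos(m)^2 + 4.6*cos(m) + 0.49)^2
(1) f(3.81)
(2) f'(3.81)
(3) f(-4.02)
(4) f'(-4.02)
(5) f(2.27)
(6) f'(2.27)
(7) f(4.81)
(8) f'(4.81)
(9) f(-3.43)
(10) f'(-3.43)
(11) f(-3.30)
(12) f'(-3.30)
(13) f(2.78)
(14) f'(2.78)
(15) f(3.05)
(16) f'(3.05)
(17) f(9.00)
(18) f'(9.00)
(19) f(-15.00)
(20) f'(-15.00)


(1) = -0.33
(2) = -0.19
(3) = -0.39
(4) = 0.41
(5) = -0.39
(6) = 0.40
(7) = 0.71
(8) = -3.67
(9) = -0.29
(10) = 0.05
(11) = -0.29
(12) = 0.02
(13) = -0.30
(14) = 0.06
(15) = -0.29
(16) = 0.01
(17) = -0.30
(18) = 0.08
(19) = -0.34
(20) = -0.22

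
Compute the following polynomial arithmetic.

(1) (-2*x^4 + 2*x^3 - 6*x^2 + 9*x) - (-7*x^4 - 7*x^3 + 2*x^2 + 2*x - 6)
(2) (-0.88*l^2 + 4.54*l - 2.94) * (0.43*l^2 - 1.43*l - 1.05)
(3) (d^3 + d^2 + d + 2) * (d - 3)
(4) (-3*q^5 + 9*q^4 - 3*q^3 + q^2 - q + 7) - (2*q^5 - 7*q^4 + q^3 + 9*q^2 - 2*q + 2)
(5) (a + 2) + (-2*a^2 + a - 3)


(1) = 5*x^4 + 9*x^3 - 8*x^2 + 7*x + 6
(2) = -0.3784*l^4 + 3.2106*l^3 - 6.8324*l^2 - 0.5628*l + 3.087
(3) = d^4 - 2*d^3 - 2*d^2 - d - 6
(4) = -5*q^5 + 16*q^4 - 4*q^3 - 8*q^2 + q + 5
(5) = -2*a^2 + 2*a - 1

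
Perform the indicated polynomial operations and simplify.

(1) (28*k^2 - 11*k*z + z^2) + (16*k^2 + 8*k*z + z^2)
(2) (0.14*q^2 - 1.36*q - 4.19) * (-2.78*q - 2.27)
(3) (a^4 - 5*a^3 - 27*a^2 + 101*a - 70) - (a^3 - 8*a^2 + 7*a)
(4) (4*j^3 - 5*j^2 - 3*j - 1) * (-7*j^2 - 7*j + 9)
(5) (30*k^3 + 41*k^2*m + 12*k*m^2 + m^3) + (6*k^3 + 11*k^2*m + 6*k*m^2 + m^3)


(1) = 44*k^2 - 3*k*z + 2*z^2
(2) = -0.3892*q^3 + 3.463*q^2 + 14.7354*q + 9.5113
(3) = a^4 - 6*a^3 - 19*a^2 + 94*a - 70
(4) = -28*j^5 + 7*j^4 + 92*j^3 - 17*j^2 - 20*j - 9
(5) = 36*k^3 + 52*k^2*m + 18*k*m^2 + 2*m^3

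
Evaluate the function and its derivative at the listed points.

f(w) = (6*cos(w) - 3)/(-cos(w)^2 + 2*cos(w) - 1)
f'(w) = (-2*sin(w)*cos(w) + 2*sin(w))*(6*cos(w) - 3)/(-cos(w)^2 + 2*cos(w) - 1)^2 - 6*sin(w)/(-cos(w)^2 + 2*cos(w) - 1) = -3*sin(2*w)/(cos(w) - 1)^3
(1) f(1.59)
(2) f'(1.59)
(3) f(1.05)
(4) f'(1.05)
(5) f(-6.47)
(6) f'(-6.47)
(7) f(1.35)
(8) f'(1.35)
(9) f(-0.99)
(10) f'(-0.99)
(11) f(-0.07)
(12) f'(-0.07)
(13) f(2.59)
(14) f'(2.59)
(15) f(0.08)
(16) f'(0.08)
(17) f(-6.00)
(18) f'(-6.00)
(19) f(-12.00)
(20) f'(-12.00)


(1) = 3.00
(2) = -0.11
(3) = 0.06
(4) = 20.42
(5) = -9564.94
(6) = -207885.61
(7) = 2.76
(8) = 2.69
(9) = -1.43
(10) = -29.94
(11) = -497750.12
(12) = -28501219.74
(13) = 2.37
(14) = -0.42
(15) = -291405.43
(16) = 14609375.01
(17) = -1740.43
(18) = 25475.84
(19) = -84.62
(20) = 713.60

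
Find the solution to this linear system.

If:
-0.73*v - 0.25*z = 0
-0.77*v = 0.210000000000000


Then:
v = -0.27
z = 0.80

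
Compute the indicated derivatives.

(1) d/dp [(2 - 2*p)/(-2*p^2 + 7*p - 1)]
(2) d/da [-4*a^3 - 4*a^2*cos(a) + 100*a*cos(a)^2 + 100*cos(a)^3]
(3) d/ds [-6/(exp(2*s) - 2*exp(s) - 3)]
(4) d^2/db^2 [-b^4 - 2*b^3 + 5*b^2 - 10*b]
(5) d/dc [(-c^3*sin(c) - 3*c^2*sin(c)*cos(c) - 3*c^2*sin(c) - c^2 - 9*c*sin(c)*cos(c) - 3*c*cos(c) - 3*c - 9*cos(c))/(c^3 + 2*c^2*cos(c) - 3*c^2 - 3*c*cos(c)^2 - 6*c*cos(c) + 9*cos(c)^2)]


(1) = 4*(-p^2 + 2*p - 3)/(4*p^4 - 28*p^3 + 53*p^2 - 14*p + 1)
(2) = 4*a^2*sin(a) - 12*a^2 - 100*a*sin(2*a) - 8*a*cos(a) - 300*sin(a)*cos(a)^2 + 100*cos(a)^2
(3) = 12*(exp(s) - 1)*exp(s)/(-exp(2*s) + 2*exp(s) + 3)^2
(4) = -12*b^2 - 12*b + 10
(5) = (-c^4*cos(c) + c^3 + 7*c^2*sin(c) + c^2*sin(2*c)/2 + 9*c^2*cos(c) + c^2 - 3*c*sin(2*c) - 3*c - 9*sin(c) - 9*sin(2*c)/2 - 6*cos(c) - 9)/((c - 3)^2*(c - cos(c))^2)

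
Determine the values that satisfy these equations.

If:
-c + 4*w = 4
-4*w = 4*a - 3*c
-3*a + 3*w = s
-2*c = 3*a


Then:
a = -4/7
c = 6/7
s = 75/14
w = 17/14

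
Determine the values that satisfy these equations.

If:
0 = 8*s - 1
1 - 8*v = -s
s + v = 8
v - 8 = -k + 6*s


Then:
No Solution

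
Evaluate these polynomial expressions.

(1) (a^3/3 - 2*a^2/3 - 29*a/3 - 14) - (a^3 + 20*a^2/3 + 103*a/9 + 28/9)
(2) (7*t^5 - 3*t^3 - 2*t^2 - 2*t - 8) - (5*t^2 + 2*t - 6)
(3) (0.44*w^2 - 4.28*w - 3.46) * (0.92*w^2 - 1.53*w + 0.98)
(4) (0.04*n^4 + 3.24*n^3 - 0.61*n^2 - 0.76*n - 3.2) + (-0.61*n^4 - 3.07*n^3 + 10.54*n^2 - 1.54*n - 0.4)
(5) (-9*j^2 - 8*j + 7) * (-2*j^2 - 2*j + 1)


(1) = -2*a^3/3 - 22*a^2/3 - 190*a/9 - 154/9
(2) = 7*t^5 - 3*t^3 - 7*t^2 - 4*t - 2
(3) = 0.4048*w^4 - 4.6108*w^3 + 3.7964*w^2 + 1.0994*w - 3.3908
(4) = -0.57*n^4 + 0.17*n^3 + 9.93*n^2 - 2.3*n - 3.6
(5) = 18*j^4 + 34*j^3 - 7*j^2 - 22*j + 7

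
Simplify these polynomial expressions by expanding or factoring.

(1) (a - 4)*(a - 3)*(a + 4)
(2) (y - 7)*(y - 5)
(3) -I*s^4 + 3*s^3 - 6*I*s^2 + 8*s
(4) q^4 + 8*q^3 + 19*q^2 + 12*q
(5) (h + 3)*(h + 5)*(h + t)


(1) = a^3 - 3*a^2 - 16*a + 48
(2) = y^2 - 12*y + 35
(3) = s*(s - 2*I)*(s + 4*I)*(-I*s + 1)
(4) = q*(q + 1)*(q + 3)*(q + 4)
(5) = h^3 + h^2*t + 8*h^2 + 8*h*t + 15*h + 15*t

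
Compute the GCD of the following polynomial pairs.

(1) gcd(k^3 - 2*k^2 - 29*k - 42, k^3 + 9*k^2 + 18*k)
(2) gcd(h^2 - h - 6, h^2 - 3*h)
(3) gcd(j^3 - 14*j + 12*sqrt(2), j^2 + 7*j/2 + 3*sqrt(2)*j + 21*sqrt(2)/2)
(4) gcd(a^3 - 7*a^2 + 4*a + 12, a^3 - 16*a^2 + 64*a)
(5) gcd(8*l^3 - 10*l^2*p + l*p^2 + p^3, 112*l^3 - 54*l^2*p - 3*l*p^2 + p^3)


(1) = gcd((k - 7)*(k + 2)*(k + 3), k*(k + 3)*(k + 6)) = k + 3
(2) = gcd((h - 3)*(h + 2), h*(h - 3)) = h - 3
(3) = j + 3*sqrt(2)
(4) = gcd((a - 6)*(a - 2)*(a + 1), a*(a - 8)^2) = 1
(5) = -2*l + p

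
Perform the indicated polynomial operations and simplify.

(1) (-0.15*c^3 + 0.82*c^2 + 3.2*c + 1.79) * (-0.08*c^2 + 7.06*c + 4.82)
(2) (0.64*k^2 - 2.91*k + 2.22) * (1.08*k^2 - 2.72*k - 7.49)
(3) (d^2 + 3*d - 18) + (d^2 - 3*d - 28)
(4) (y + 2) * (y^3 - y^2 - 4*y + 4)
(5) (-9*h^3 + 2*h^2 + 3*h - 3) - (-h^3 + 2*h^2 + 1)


(1) = 0.012*c^5 - 1.1246*c^4 + 4.8102*c^3 + 26.4012*c^2 + 28.0614*c + 8.6278
(2) = 0.6912*k^4 - 4.8836*k^3 + 5.5192*k^2 + 15.7575*k - 16.6278
(3) = 2*d^2 - 46
(4) = y^4 + y^3 - 6*y^2 - 4*y + 8
(5) = -8*h^3 + 3*h - 4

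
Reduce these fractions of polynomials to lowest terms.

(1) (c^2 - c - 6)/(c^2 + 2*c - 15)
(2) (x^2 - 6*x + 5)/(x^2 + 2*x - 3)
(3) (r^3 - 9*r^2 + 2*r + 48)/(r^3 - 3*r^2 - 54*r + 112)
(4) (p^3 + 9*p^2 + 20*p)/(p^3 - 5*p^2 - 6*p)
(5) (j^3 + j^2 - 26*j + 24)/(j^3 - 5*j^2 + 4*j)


(1) = (c + 2)/(c + 5)
(2) = (x - 5)/(x + 3)
(3) = (r^2 - r - 6)/(r^2 + 5*r - 14)
(4) = (p^2 + 9*p + 20)/(p^2 - 5*p - 6)
(5) = (j + 6)/j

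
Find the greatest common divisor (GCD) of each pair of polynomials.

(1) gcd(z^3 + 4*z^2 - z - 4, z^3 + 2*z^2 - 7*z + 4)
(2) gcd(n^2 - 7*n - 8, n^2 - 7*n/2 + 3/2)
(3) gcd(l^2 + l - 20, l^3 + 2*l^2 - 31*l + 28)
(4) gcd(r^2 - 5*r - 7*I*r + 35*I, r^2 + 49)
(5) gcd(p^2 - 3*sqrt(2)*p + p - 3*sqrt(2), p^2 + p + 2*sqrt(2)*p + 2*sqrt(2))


(1) = z^2 + 3*z - 4
(2) = 1
(3) = gcd((l - 4)*(l + 5), (l - 4)*(l - 1)*(l + 7)) = l - 4
(4) = r - 7*I
(5) = gcd((p + 1)*(p - 3*sqrt(2)), (p + 1)*(p + 2*sqrt(2))) = p + 1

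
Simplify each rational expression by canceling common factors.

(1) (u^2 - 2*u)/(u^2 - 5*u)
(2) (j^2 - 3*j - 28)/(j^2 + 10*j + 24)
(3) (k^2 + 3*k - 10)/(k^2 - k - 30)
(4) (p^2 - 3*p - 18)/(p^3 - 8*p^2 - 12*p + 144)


(1) = (u - 2)/(u - 5)
(2) = (j - 7)/(j + 6)
(3) = (k - 2)/(k - 6)
(4) = (p + 3)/(p^2 - 2*p - 24)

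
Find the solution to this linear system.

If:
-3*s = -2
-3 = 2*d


Then:
d = -3/2
s = 2/3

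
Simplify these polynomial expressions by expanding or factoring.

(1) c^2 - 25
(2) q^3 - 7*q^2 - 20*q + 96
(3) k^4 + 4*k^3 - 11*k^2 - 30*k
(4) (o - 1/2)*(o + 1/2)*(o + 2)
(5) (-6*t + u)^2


(1) = (c - 5)*(c + 5)
(2) = (q - 8)*(q - 3)*(q + 4)
(3) = k*(k - 3)*(k + 2)*(k + 5)
(4) = o^3 + 2*o^2 - o/4 - 1/2
(5) = 36*t^2 - 12*t*u + u^2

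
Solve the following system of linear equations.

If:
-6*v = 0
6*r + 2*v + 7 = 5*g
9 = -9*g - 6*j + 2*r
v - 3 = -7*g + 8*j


Then:
g = -109/151
j = -152/151
r = -267/151
v = 0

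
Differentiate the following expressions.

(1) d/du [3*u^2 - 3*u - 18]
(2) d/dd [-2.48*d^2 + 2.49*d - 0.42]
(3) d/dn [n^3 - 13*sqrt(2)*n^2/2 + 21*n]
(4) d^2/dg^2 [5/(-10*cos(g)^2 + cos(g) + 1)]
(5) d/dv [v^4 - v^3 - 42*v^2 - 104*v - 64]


(1) = 6*u - 3
(2) = 2.49 - 4.96*d
(3) = 3*n^2 - 13*sqrt(2)*n + 21
(4) = 5*(-400*sin(g)^4 + 241*sin(g)^2 - 73*cos(g)/2 + 15*cos(3*g)/2 + 181)/(10*sin(g)^2 + cos(g) - 9)^3
(5) = 4*v^3 - 3*v^2 - 84*v - 104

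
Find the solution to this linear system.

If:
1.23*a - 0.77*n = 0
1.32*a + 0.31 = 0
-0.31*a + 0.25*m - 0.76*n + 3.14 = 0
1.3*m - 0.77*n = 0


Then:
No Solution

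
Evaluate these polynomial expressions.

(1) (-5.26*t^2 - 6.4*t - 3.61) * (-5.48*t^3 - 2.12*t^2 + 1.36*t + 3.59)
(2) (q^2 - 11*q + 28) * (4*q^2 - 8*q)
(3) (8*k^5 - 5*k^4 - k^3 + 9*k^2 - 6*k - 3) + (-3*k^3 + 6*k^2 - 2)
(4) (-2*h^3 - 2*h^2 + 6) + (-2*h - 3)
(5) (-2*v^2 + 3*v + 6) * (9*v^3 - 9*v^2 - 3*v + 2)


(1) = 28.8248*t^5 + 46.2232*t^4 + 26.1972*t^3 - 19.9342*t^2 - 27.8856*t - 12.9599
(2) = 4*q^4 - 52*q^3 + 200*q^2 - 224*q
(3) = 8*k^5 - 5*k^4 - 4*k^3 + 15*k^2 - 6*k - 5
(4) = -2*h^3 - 2*h^2 - 2*h + 3
(5) = -18*v^5 + 45*v^4 + 33*v^3 - 67*v^2 - 12*v + 12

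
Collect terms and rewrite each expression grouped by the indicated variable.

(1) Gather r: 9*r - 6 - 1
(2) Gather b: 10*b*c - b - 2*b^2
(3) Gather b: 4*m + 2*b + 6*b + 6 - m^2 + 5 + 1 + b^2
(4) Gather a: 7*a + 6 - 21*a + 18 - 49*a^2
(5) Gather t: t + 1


(1) = 9*r - 7
(2) = -2*b^2 + b*(10*c - 1)
(3) = b^2 + 8*b - m^2 + 4*m + 12
(4) = -49*a^2 - 14*a + 24
(5) = t + 1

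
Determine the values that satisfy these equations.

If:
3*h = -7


Then:
h = -7/3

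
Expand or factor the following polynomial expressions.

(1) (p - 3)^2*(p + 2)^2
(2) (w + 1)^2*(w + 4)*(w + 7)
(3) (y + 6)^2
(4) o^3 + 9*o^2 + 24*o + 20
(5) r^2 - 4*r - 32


(1) = p^4 - 2*p^3 - 11*p^2 + 12*p + 36
(2) = w^4 + 13*w^3 + 51*w^2 + 67*w + 28
(3) = y^2 + 12*y + 36
(4) = (o + 2)^2*(o + 5)
(5) = (r - 8)*(r + 4)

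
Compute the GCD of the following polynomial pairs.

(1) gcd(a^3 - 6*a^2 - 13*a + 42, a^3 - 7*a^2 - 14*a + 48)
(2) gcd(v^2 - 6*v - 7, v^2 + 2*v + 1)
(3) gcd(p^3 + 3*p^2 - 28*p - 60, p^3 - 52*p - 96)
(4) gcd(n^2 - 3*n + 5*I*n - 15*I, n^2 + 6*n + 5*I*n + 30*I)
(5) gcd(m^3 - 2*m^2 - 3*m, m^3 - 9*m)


(1) = gcd((a - 7)*(a - 2)*(a + 3), (a - 8)*(a - 2)*(a + 3)) = a^2 + a - 6
(2) = v + 1
(3) = gcd((p - 5)*(p + 2)*(p + 6), (p - 8)*(p + 2)*(p + 6)) = p^2 + 8*p + 12
(4) = n + 5*I
(5) = m^2 - 3*m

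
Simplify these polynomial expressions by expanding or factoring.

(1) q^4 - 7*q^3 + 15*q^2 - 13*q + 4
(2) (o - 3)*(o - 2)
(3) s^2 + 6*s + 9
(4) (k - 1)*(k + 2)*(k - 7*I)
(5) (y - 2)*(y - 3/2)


(1) = (q - 4)*(q - 1)^3
(2) = o^2 - 5*o + 6
(3) = (s + 3)^2
(4) = k^3 + k^2 - 7*I*k^2 - 2*k - 7*I*k + 14*I
(5) = y^2 - 7*y/2 + 3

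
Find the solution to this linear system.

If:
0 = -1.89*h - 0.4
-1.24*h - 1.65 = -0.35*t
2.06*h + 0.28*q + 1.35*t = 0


Then:
h = -0.21
q = -17.56
t = 3.96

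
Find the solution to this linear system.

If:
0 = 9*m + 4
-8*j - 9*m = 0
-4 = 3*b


Then:
b = -4/3
j = 1/2
m = -4/9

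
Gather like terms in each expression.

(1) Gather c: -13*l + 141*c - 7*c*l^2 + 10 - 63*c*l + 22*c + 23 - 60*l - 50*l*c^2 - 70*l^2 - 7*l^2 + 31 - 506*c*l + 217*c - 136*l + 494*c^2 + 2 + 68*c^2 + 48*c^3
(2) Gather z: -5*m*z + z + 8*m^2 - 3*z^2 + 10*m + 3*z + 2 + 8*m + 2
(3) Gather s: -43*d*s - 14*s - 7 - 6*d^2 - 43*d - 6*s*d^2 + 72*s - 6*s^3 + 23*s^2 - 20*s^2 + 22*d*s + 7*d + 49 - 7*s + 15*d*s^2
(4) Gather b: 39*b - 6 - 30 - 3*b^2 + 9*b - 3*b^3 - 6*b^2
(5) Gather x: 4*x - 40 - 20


(1) = 48*c^3 + c^2*(562 - 50*l) + c*(-7*l^2 - 569*l + 380) - 77*l^2 - 209*l + 66
(2) = 8*m^2 + 18*m - 3*z^2 + z*(4 - 5*m) + 4
(3) = -6*d^2 - 36*d - 6*s^3 + s^2*(15*d + 3) + s*(-6*d^2 - 21*d + 51) + 42
(4) = -3*b^3 - 9*b^2 + 48*b - 36
(5) = 4*x - 60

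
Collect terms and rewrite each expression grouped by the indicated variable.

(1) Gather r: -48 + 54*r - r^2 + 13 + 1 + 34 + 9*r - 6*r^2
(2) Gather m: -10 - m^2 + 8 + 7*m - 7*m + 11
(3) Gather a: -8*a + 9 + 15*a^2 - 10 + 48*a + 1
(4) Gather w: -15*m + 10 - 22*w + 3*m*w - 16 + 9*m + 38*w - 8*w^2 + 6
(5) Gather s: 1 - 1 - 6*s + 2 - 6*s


(1) = -7*r^2 + 63*r
(2) = 9 - m^2
(3) = 15*a^2 + 40*a
(4) = -6*m - 8*w^2 + w*(3*m + 16)
(5) = 2 - 12*s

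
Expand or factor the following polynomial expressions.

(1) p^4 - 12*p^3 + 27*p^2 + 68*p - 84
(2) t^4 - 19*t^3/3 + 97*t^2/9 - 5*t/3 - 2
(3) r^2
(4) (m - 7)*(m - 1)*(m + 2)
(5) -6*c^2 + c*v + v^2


(1) = (p - 7)*(p - 6)*(p - 1)*(p + 2)
(2) = (t - 3)^2*(t - 2/3)*(t + 1/3)
(3) = r^2
(4) = m^3 - 6*m^2 - 9*m + 14
(5) = (-2*c + v)*(3*c + v)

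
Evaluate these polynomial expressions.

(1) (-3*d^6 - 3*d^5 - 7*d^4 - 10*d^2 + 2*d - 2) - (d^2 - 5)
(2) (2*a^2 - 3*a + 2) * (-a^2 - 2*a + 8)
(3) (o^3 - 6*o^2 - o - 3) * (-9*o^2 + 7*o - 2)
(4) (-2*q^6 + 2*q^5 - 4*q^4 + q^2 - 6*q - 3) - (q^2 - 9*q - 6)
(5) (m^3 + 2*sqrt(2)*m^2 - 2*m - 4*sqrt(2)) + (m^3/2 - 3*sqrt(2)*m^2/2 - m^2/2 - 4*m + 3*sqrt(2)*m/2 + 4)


(1) = -3*d^6 - 3*d^5 - 7*d^4 - 11*d^2 + 2*d + 3
(2) = -2*a^4 - a^3 + 20*a^2 - 28*a + 16
(3) = -9*o^5 + 61*o^4 - 35*o^3 + 32*o^2 - 19*o + 6
(4) = -2*q^6 + 2*q^5 - 4*q^4 + 3*q + 3
(5) = 3*m^3/2 - m^2/2 + sqrt(2)*m^2/2 - 6*m + 3*sqrt(2)*m/2 - 4*sqrt(2) + 4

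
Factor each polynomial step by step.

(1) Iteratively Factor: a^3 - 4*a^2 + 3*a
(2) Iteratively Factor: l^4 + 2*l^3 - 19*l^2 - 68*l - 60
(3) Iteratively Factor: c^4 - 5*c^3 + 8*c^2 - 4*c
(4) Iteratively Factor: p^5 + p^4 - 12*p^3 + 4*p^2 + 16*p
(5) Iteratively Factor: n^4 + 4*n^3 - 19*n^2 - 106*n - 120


(1) = (a)*(a^2 - 4*a + 3) = a*(a - 1)*(a - 3)
(2) = (l - 5)*(l^3 + 7*l^2 + 16*l + 12) = (l - 5)*(l + 2)*(l^2 + 5*l + 6) = (l - 5)*(l + 2)^2*(l + 3)
(3) = (c - 2)*(c^3 - 3*c^2 + 2*c) = c*(c - 2)*(c^2 - 3*c + 2) = c*(c - 2)^2*(c - 1)
(4) = (p - 2)*(p^4 + 3*p^3 - 6*p^2 - 8*p) = (p - 2)*(p + 1)*(p^3 + 2*p^2 - 8*p) = p*(p - 2)*(p + 1)*(p^2 + 2*p - 8) = p*(p - 2)*(p + 1)*(p + 4)*(p - 2)
(5) = (n + 2)*(n^3 + 2*n^2 - 23*n - 60) = (n + 2)*(n + 3)*(n^2 - n - 20) = (n - 5)*(n + 2)*(n + 3)*(n + 4)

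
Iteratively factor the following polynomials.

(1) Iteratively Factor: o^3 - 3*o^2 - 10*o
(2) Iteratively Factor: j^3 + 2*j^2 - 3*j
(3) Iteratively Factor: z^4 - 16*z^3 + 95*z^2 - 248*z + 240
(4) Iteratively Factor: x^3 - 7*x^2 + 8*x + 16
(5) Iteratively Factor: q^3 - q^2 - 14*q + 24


(1) = (o + 2)*(o^2 - 5*o) = o*(o + 2)*(o - 5)
(2) = (j - 1)*(j^2 + 3*j) = j*(j - 1)*(j + 3)
(3) = (z - 4)*(z^3 - 12*z^2 + 47*z - 60) = (z - 5)*(z - 4)*(z^2 - 7*z + 12) = (z - 5)*(z - 4)^2*(z - 3)
(4) = (x + 1)*(x^2 - 8*x + 16) = (x - 4)*(x + 1)*(x - 4)
(5) = (q - 2)*(q^2 + q - 12) = (q - 2)*(q + 4)*(q - 3)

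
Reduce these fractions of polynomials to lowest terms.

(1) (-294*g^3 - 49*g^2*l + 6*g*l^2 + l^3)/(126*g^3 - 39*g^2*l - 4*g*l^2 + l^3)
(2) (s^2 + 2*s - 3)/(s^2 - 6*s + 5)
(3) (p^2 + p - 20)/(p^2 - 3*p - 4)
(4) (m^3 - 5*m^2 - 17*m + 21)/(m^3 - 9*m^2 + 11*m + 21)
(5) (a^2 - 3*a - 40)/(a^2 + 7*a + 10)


(1) = (-7*g - l)/(3*g - l)
(2) = (s + 3)/(s - 5)
(3) = (p + 5)/(p + 1)
(4) = (m^2 + 2*m - 3)/(m^2 - 2*m - 3)
(5) = (a - 8)/(a + 2)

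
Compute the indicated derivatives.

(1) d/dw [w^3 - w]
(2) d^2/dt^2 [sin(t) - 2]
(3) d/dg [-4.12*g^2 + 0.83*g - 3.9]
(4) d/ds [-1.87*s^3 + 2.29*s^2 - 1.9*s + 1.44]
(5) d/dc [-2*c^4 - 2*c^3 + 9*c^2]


(1) = 3*w^2 - 1
(2) = -sin(t)
(3) = 0.83 - 8.24*g
(4) = -5.61*s^2 + 4.58*s - 1.9
(5) = 2*c*(-4*c^2 - 3*c + 9)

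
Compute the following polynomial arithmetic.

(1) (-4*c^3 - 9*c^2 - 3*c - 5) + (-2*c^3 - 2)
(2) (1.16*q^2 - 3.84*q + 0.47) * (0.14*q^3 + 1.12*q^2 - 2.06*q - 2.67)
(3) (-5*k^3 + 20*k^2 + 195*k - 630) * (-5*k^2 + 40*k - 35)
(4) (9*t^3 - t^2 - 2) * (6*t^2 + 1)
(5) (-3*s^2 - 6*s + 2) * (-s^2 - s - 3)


(1) = -6*c^3 - 9*c^2 - 3*c - 7
(2) = 0.1624*q^5 + 0.7616*q^4 - 6.6246*q^3 + 5.3396*q^2 + 9.2846*q - 1.2549
(3) = 25*k^5 - 300*k^4 + 10250*k^2 - 32025*k + 22050
(4) = 54*t^5 - 6*t^4 + 9*t^3 - 13*t^2 - 2
(5) = 3*s^4 + 9*s^3 + 13*s^2 + 16*s - 6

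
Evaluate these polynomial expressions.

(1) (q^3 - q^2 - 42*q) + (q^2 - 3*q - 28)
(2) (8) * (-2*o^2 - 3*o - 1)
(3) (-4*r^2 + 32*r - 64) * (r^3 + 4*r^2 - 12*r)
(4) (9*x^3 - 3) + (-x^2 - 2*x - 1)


(1) = q^3 - 45*q - 28
(2) = -16*o^2 - 24*o - 8
(3) = -4*r^5 + 16*r^4 + 112*r^3 - 640*r^2 + 768*r
(4) = 9*x^3 - x^2 - 2*x - 4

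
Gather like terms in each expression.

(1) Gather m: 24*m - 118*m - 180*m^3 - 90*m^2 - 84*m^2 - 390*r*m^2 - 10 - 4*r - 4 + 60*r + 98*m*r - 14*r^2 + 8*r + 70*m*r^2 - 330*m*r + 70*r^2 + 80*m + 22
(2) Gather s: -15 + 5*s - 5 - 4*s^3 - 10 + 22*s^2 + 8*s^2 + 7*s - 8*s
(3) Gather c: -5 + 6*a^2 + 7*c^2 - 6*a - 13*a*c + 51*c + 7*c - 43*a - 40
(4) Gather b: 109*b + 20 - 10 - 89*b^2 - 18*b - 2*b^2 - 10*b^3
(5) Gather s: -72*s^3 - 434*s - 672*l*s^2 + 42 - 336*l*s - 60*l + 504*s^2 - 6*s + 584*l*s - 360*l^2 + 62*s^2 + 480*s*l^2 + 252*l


(1) = -180*m^3 + m^2*(-390*r - 174) + m*(70*r^2 - 232*r - 14) + 56*r^2 + 64*r + 8
(2) = -4*s^3 + 30*s^2 + 4*s - 30
(3) = 6*a^2 - 49*a + 7*c^2 + c*(58 - 13*a) - 45
(4) = -10*b^3 - 91*b^2 + 91*b + 10
(5) = -360*l^2 + 192*l - 72*s^3 + s^2*(566 - 672*l) + s*(480*l^2 + 248*l - 440) + 42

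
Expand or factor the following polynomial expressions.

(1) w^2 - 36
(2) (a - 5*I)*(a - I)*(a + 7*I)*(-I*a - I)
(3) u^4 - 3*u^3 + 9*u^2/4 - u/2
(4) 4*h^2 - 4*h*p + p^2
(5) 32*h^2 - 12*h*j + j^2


(1) = (w - 6)*(w + 6)
(2) = -I*a^4 + a^3 - I*a^3 + a^2 - 37*I*a^2 - 35*a - 37*I*a - 35
(3) = u*(u - 2)*(u - 1/2)^2
(4) = (-2*h + p)^2
(5) = (-8*h + j)*(-4*h + j)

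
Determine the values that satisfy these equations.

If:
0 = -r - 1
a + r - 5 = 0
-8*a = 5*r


Then:
No Solution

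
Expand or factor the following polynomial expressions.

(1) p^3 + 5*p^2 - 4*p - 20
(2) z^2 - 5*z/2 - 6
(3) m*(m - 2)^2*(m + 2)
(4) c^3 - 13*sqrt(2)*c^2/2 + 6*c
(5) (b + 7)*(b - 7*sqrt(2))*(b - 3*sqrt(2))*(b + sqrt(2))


(1) = (p - 2)*(p + 2)*(p + 5)
(2) = (z - 4)*(z + 3/2)
(3) = m^4 - 2*m^3 - 4*m^2 + 8*m
(4) = c*(c - 6*sqrt(2))*(c - sqrt(2)/2)
(5) = b^4 - 9*sqrt(2)*b^3 + 7*b^3 - 63*sqrt(2)*b^2 + 22*b^2 + 42*sqrt(2)*b + 154*b + 294*sqrt(2)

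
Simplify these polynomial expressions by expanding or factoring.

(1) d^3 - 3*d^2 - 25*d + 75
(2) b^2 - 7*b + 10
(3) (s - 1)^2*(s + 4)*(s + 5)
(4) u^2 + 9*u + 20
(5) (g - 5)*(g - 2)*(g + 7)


(1) = (d - 5)*(d - 3)*(d + 5)
(2) = (b - 5)*(b - 2)
(3) = s^4 + 7*s^3 + 3*s^2 - 31*s + 20
(4) = (u + 4)*(u + 5)
(5) = g^3 - 39*g + 70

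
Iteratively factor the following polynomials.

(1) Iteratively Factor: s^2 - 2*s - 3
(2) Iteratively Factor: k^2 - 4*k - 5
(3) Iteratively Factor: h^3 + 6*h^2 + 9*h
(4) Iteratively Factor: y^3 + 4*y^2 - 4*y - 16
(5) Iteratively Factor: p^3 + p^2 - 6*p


(1) = (s + 1)*(s - 3)
(2) = (k - 5)*(k + 1)
(3) = (h + 3)*(h^2 + 3*h) = (h + 3)^2*(h)
(4) = (y + 4)*(y^2 - 4) = (y + 2)*(y + 4)*(y - 2)
(5) = (p - 2)*(p^2 + 3*p) = p*(p - 2)*(p + 3)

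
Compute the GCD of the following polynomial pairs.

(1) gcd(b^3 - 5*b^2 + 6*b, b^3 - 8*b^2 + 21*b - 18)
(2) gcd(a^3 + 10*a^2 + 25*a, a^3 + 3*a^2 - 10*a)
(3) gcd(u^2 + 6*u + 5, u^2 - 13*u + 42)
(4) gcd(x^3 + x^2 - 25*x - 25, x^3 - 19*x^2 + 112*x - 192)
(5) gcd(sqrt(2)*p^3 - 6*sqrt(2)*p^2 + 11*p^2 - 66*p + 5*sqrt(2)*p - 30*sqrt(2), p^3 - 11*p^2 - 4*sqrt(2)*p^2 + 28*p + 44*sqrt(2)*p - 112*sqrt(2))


(1) = b^2 - 5*b + 6
(2) = a^2 + 5*a
(3) = 1
(4) = 1
(5) = gcd((p - 6)*(p + 5*sqrt(2))*(sqrt(2)*p + 1), (p - 7)*(p - 4)*(p - 4*sqrt(2))) = 1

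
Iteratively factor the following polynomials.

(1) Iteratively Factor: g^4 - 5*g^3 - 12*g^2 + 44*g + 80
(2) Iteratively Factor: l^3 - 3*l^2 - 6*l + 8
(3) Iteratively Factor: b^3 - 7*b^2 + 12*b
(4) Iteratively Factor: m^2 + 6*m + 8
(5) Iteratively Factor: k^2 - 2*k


(1) = (g - 4)*(g^3 - g^2 - 16*g - 20) = (g - 4)*(g + 2)*(g^2 - 3*g - 10) = (g - 5)*(g - 4)*(g + 2)*(g + 2)
(2) = (l - 1)*(l^2 - 2*l - 8) = (l - 1)*(l + 2)*(l - 4)
(3) = (b)*(b^2 - 7*b + 12) = b*(b - 3)*(b - 4)
(4) = (m + 2)*(m + 4)
(5) = (k - 2)*(k)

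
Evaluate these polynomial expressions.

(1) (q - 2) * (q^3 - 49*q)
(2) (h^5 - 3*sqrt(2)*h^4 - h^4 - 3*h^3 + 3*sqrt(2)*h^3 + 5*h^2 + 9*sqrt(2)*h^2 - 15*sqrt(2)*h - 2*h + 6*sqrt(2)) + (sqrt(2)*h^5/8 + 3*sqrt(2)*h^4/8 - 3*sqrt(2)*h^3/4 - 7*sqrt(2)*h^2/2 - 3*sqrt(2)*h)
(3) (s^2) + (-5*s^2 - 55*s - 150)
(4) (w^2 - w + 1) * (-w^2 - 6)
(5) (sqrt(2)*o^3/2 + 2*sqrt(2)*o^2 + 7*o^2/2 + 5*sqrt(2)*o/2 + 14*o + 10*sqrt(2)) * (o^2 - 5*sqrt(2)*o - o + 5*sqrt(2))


(1) = q^4 - 2*q^3 - 49*q^2 + 98*q
(2) = sqrt(2)*h^5/8 + h^5 - 21*sqrt(2)*h^4/8 - h^4 - 3*h^3 + 9*sqrt(2)*h^3/4 + 5*h^2 + 11*sqrt(2)*h^2/2 - 18*sqrt(2)*h - 2*h + 6*sqrt(2)
(3) = -4*s^2 - 55*s - 150
(4) = -w^4 + w^3 - 7*w^2 + 6*w - 6
(5) = sqrt(2)*o^5/2 - 3*o^4/2 + 3*sqrt(2)*o^4/2 - 17*sqrt(2)*o^3 - 9*o^3/2 - 45*sqrt(2)*o^2 - 19*o^2 - 75*o + 60*sqrt(2)*o + 100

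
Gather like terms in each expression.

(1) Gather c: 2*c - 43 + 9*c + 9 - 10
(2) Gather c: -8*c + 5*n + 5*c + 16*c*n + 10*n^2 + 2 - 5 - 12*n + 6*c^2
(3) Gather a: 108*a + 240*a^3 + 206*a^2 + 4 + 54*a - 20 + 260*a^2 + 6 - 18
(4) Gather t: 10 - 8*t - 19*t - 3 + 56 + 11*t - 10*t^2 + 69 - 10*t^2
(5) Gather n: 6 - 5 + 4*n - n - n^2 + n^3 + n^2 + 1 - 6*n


(1) = 11*c - 44
(2) = 6*c^2 + c*(16*n - 3) + 10*n^2 - 7*n - 3
(3) = 240*a^3 + 466*a^2 + 162*a - 28
(4) = -20*t^2 - 16*t + 132
(5) = n^3 - 3*n + 2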